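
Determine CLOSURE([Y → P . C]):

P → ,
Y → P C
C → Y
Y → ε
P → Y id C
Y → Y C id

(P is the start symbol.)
Start with: [Y → P . C]
  [Y → P . C] has the dot before C: add [C → . Y]
  [C → . Y] has the dot before Y: add [Y → . P C], [Y → .], [Y → . Y C id]
  [Y → . P C] has the dot before P: add [P → . ,], [P → . Y id C]
No further items can be added.

CLOSURE = { [C → . Y], [P → . ,], [P → . Y id C], [Y → . P C], [Y → . Y C id], [Y → .], [Y → P . C] }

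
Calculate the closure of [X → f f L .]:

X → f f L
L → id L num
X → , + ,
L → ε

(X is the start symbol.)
{ [X → f f L .] }

To compute CLOSURE, for each item [A → α.Bβ] where B is a non-terminal, add [B → .γ] for all productions B → γ; repeat for the newly added items until nothing changes.

Start with: [X → f f L .]
The dot is at the end, so nothing is added.

CLOSURE = { [X → f f L .] }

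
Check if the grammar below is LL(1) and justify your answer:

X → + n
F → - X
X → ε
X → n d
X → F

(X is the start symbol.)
Yes, the grammar is LL(1).

Relevant sets:
  FIRST(F) = { '-' }
  FOLLOW(X) = { $ }

For X:
  PREDICT(X → '+' n) = { '+' }
  PREDICT(X → ε) = { $ }
  PREDICT(X → n d) = { 'n' }
  PREDICT(X → F) = { '-' }
F has a single production, so nothing to check there.

All predict sets are disjoint. The grammar IS LL(1).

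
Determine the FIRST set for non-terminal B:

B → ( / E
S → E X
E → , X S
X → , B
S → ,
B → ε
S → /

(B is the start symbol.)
To compute FIRST(B), examine every production with B on the left-hand side, reading each right-hand side left to right until a non-nullable symbol is reached.

From B → ( / E:
  - '(' is a terminal: add '(' and stop
From B → ε:
  - ε-production, so ε ∈ FIRST(B)

Collecting: FIRST(B) = { '(', ε }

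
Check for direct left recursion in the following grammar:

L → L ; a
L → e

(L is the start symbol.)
Direct left recursion occurs when N → N α for some non-terminal N (the right-hand side begins with the left-hand side itself).

L → L ; a: LEFT RECURSIVE (starts with L)
L → e: starts with e

The grammar has direct left recursion on: L.

Answer: Yes, L is left-recursive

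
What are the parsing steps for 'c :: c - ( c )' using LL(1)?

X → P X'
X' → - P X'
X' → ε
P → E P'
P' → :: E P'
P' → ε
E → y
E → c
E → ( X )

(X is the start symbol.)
Stack is shown with the top on the left.

Stack              Input             Action
-------------------------------------------
X $                c :: c - ( c ) $  output X → P X'
P X' $             c :: c - ( c ) $  output P → E P'
E P' X' $          c :: c - ( c ) $  output E → c
c P' X' $          c :: c - ( c ) $  match 'c'
P' X' $            :: c - ( c ) $    output P' → :: E P'
:: E P' X' $       :: c - ( c ) $    match '::'
E P' X' $          c - ( c ) $       output E → c
c P' X' $          c - ( c ) $       match 'c'
P' X' $            - ( c ) $         output P' → ε
X' $               - ( c ) $         output X' → - P X'
- P X' $           - ( c ) $         match '-'
P X' $             ( c ) $           output P → E P'
E P' X' $          ( c ) $           output E → ( X )
( X ) P' X' $      ( c ) $           match '('
X ) P' X' $        c ) $             output X → P X'
P X' ) P' X' $     c ) $             output P → E P'
E P' X' ) P' X' $  c ) $             output E → c
c P' X' ) P' X' $  c ) $             match 'c'
P' X' ) P' X' $    ) $               output P' → ε
X' ) P' X' $       ) $               output X' → ε
) P' X' $          ) $               match ')'
P' X' $            $                 output P' → ε
X' $               $                 output X' → ε
$                  $                 accept

The string is accepted.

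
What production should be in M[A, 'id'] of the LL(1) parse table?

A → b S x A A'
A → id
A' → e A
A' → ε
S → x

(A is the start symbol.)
To find M[A, 'id'], we find productions for A where 'id' is in the predict set (PREDICT(N → α) = (FIRST(α) \ {ε}) ∪ (FOLLOW(N) if α ⇒* ε)).

A → b S x A A': PREDICT = { 'b' }
A → id: PREDICT = { 'id' }
  'id' is in predict set, so this production goes in M[A, 'id']

M[A, 'id'] = A → id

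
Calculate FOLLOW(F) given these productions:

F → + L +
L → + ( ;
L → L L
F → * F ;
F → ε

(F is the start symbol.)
{ $, ';' }

F is the start symbol, so $ ∈ FOLLOW(F).
In F → * F ;: F is followed by ';', add FIRST(';') \ {ε} = { ';' }

Taking the union: FOLLOW(F) = { $, ';' }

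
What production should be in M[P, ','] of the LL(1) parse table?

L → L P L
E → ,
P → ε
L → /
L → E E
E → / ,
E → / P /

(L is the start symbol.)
P → ε

To find M[P, ','], we find productions for P where ',' is in the predict set (PREDICT(N → α) = (FIRST(α) \ {ε}) ∪ (FOLLOW(N) if α ⇒* ε)).

Relevant sets:
  FOLLOW(P) = { ',', '/' }

P → ε: PREDICT = { ',', '/' }
  ',' is in predict set, so this production goes in M[P, ',']

M[P, ','] = P → ε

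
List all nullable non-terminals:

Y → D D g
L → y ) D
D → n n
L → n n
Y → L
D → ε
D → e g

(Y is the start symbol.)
{ 'D' }

ε-productions: D → ε
So D is immediately nullable.
No further non-terminal can be added: every production for the remaining non-terminals contains a terminal or a non-nullable non-terminal.
Nullable = { 'D' }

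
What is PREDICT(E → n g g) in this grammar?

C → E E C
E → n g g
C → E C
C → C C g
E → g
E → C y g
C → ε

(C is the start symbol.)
PREDICT(E → n g g) = (FIRST(RHS) \ {ε}) ∪ (FOLLOW(E) if ε ∈ FIRST(RHS), i.e. RHS ⇒* ε)
FIRST(n g g) = { 'n' }
ε ∉ FIRST(n g g), so FOLLOW(E) is not added.
PREDICT(E → n g g) = { 'n' }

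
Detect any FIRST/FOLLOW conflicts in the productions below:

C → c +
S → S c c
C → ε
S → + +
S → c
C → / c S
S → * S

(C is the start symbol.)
No FIRST/FOLLOW conflicts.

A FIRST/FOLLOW conflict occurs when a non-terminal N has a nullable alternative N → β (β ⇒* ε) and another alternative N → α with FIRST(α) ∩ FOLLOW(N) ≠ ∅: on such a lookahead the parser cannot decide between expanding α and letting N vanish via β.

Nullable non-terminals: C.

C: nullable alternative(s) C → ε; FOLLOW(C) = { $ }
  C → c +: FIRST \ {ε} = { 'c' } — disjoint from FOLLOW(C)
  C → ε: FIRST \ {ε} = { } — this is the only nullable alternative, skip
  C → / c S: FIRST \ {ε} = { '/' } — disjoint from FOLLOW(C)

S has no nullable alternative, so no FIRST/FOLLOW check is needed there.

No FIRST/FOLLOW conflicts found.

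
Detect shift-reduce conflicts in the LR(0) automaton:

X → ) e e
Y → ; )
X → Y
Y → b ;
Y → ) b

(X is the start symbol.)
A shift-reduce conflict occurs when an LR(0) state has both:
  - a complete (reduce) item [A → α .] (dot at the end), and
  - a shift item [B → β . c γ] (dot before a terminal).

Augment with X' → X and build the canonical LR(0) collection (I0 = CLOSURE({[X' → . X]}), then GOTO on every symbol after a dot until no new states appear). It has 11 states:
  I0: { [X → . ) e e], [X → . Y], [X' → . X], [Y → . ) b], [Y → . ; )], [Y → . b ;] }  — shift
  I1: { [X → ) . e e], [Y → ) . b] }  — shift
  I2: { [Y → ; . )] }  — shift
  I3: { [X' → X .] }  — accept
  I4: { [X → Y .] }  — reduce
  I5: { [Y → b . ;] }  — shift
  I6: { [Y → b ; .] }  — reduce
  I7: { [Y → ; ) .] }  — reduce
  I8: { [Y → ) b .] }  — reduce
  I9: { [X → ) e . e] }  — shift
  I10: { [X → ) e e .] }  — reduce

No state contains both a complete item and a shift item.

Answer: No shift-reduce conflicts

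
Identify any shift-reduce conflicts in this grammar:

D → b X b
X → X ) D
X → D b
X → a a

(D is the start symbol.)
A shift-reduce conflict occurs when an LR(0) state has both:
  - a complete (reduce) item [A → α .] (dot at the end), and
  - a shift item [B → β . c γ] (dot before a terminal).

Augment with D' → D and build the canonical LR(0) collection (I0 = CLOSURE({[D' → . D]}), then GOTO on every symbol after a dot until no new states appear). It has 11 states:
  I0: { [D → . b X b], [D' → . D] }  — shift
  I1: { [D' → D .] }  — accept
  I2: { [D → . b X b], [D → b . X b], [X → . D b], [X → . X ) D], [X → . a a] }  — shift
  I3: { [X → D . b] }  — shift
  I4: { [D → b X . b], [X → X . ) D] }  — shift
  I5: { [X → a . a] }  — shift
  I6: { [X → a a .] }  — reduce
  I7: { [D → . b X b], [X → X ) . D] }  — shift
  I8: { [D → b X b .] }  — reduce
  I9: { [X → X ) D .] }  — reduce
  I10: { [X → D b .] }  — reduce

No state contains both a complete item and a shift item.

Answer: No shift-reduce conflicts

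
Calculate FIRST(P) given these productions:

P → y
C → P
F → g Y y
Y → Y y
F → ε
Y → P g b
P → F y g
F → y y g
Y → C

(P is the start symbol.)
{ 'g', 'y' }

To compute FIRST(P), examine every production with P on the left-hand side, reading each right-hand side left to right until a non-nullable symbol is reached.

FIRST sets of the other non-terminals involved (by the same procedure, iterated to a fixed point):
  FIRST(F) = { 'g', 'y', ε }

From P → y:
  - y is a terminal: add 'y' and stop
From P → F y g:
  - F is a non-terminal: add FIRST(F) \ {ε} = { 'g', 'y' }
    F is nullable, so continue to the next symbol
  - y is a terminal: add 'y' and stop

Collecting: FIRST(P) = { 'g', 'y' }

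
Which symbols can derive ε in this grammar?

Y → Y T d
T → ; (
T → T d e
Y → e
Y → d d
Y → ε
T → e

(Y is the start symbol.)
A non-terminal is nullable if it can derive ε (the empty string): either it has an ε-production, or it has a production whose right-hand side consists entirely of nullable non-terminals.

ε-productions: Y → ε
So Y is immediately nullable.
No further non-terminal can be added: every production for the remaining non-terminals contains a terminal or a non-nullable non-terminal.
Nullable = { 'Y' }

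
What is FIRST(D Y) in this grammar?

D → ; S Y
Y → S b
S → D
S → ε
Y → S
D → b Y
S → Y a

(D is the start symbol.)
{ ';', 'b' }

FIRST sets of the non-terminals involved (from the grammar, by fixed-point iteration):
  FIRST(D) = { ';', 'b' }

To compute FIRST(D Y), process the symbols left to right:
Symbol D is a non-terminal. Add FIRST(D) \ {ε} = { ';', 'b' }
D is not nullable (ε ∉ FIRST(D)), so stop here.
FIRST(D Y) = { ';', 'b' }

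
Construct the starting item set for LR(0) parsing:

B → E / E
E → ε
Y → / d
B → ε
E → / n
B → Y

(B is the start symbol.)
{ [B → . E / E], [B → . Y], [B → .], [B' → . B], [E → . / n], [E → .], [Y → . / d] }

First, augment the grammar with B' → B
I₀ = CLOSURE({ [B' → . B] }):
  [B' → . B] has the dot before B: add [B → . E / E], [B → .], [B → . Y]
  [B → . E / E] has the dot before E: add [E → .], [E → . / n]
  [B → . Y] has the dot before Y: add [Y → . / d]
No further items can be added.

I₀ = { [B → . E / E], [B → . Y], [B → .], [B' → . B], [E → . / n], [E → .], [Y → . / d] }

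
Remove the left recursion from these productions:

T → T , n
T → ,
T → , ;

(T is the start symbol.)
T → , T'
T → , ; T'
T' → , n T'
T' → ε

T is directly left-recursive. The standard transformation for
  A → A α₁ | ... | A α_m | β₁ | ... | β_n
is
  A  → β₁ A' | ... | β_n A'
  A' → α₁ A' | ... | α_m A' | ε

T → , becomes T → , T'
T → , ; becomes T → , ; T'
T → T , n becomes T' → , n T'
Add T' → ε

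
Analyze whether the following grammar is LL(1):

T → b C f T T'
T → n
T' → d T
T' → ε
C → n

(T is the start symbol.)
Relevant sets:
  FOLLOW(T') = { $, 'd' }

For T:
  PREDICT(T → b C f T T') = { 'b' }
  PREDICT(T → n) = { 'n' }
For T':
  PREDICT(T' → d T) = { 'd' }
  PREDICT(T' → ε) = { $, 'd' }
C has a single production, so nothing to check there.

Conflict found: Predict set conflict for T': { 'd' }
The grammar is NOT LL(1).

Answer: No. Predict set conflict for T': { 'd' }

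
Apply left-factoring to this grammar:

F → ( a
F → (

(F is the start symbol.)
F → ( F'
F' → a
F' → ε

Left-factoring transforms A → αβ₁ | αβ₂ into A → αA' and A' → β₁ | β₂
(α is the longest common prefix among the alternatives). Repeat until
no nonterminal has two alternatives with a common prefix.

Round 1: F has alternatives sharing prefix '('. Introduce F': F → ( F'
  Add: F' → a
  Add: F' → ε

No remaining common prefixes — done.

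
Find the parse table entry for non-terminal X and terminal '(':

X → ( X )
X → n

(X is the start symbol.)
X → ( X )

To find M[X, '('], we find productions for X where '(' is in the predict set (PREDICT(N → α) = (FIRST(α) \ {ε}) ∪ (FOLLOW(N) if α ⇒* ε)).

X → ( X ): PREDICT = { '(' }
  '(' is in predict set, so this production goes in M[X, '(']
X → n: PREDICT = { 'n' }

M[X, '('] = X → ( X )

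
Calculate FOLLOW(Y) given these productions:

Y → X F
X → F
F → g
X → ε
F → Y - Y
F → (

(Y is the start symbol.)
To compute FOLLOW(Y), find every occurrence of Y on a right-hand side N → α Y β: add FIRST(β) \ {ε}, and if β is empty or nullable also add FOLLOW(N). Iterate to a fixed point.

Y is the start symbol, so $ ∈ FOLLOW(Y).
In F → Y - Y: Y is followed by '-' Y, add FIRST('-' Y) \ {ε} = { '-' }
In F → Y - Y: Y is at the end, add FOLLOW(F)

The FOLLOW sets referred to above (computed the same way, to a fixed point):
  FOLLOW(F) = { $, '(', '-', 'g' }

Taking the union: FOLLOW(Y) = { $, '(', '-', 'g' }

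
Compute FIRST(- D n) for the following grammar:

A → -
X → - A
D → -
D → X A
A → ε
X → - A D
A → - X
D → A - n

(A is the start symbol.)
To compute FIRST(- D n), process the symbols left to right:
Symbol - is a terminal. Add '-' and stop.
FIRST(- D n) = { '-' }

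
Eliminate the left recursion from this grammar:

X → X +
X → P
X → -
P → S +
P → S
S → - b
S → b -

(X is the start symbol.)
X is directly left-recursive. The standard transformation for
  A → A α₁ | ... | A α_m | β₁ | ... | β_n
is
  A  → β₁ A' | ... | β_n A'
  A' → α₁ A' | ... | α_m A' | ε

X → P becomes X → P X'
X → - becomes X → - X'
X → X + becomes X' → + X'
Add X' → ε

Productions for other non-terminals are unchanged:
  P → S +
  P → S
  S → - b
  S → b -

Resulting grammar:
X → P X'
X → - X'
X' → + X'
X' → ε
P → S +
P → S
S → - b
S → b -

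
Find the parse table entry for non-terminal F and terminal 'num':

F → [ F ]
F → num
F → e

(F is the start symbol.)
F → num

To find M[F, 'num'], we find productions for F where 'num' is in the predict set (PREDICT(N → α) = (FIRST(α) \ {ε}) ∪ (FOLLOW(N) if α ⇒* ε)).

F → [ F ]: PREDICT = { '[' }
F → num: PREDICT = { 'num' }
  'num' is in predict set, so this production goes in M[F, 'num']
F → e: PREDICT = { 'e' }

M[F, 'num'] = F → num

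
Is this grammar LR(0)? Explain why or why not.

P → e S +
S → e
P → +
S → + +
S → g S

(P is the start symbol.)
Yes, the grammar is LR(0)

A grammar is LR(0) if no state in the canonical LR(0) collection has:
  - both a shift item (dot before a terminal) and a complete item (shift-reduce conflict), or
  - two or more complete items (reduce-reduce conflict; the accept item [P' → P .] counts as a complete item here).

Augment with P' → P and build the canonical LR(0) collection (I0 = CLOSURE({[P' → . P]}), then GOTO on every symbol after a dot until no new states appear). It has 11 states:
  I0: { [P → . +], [P → . e S +], [P' → . P] }  — shift
  I1: { [P → + .] }  — reduce
  I2: { [P' → P .] }  — accept
  I3: { [P → e . S +], [S → . + +], [S → . e], [S → . g S] }  — shift
  I4: { [S → + . +] }  — shift
  I5: { [P → e S . +] }  — shift
  I6: { [S → e .] }  — reduce
  I7: { [S → . + +], [S → . e], [S → . g S], [S → g . S] }  — shift
  I8: { [S → g S .] }  — reduce
  I9: { [P → e S + .] }  — reduce
  I10: { [S → + + .] }  — reduce

Every state is either a pure shift/goto state or contains exactly one complete item and nothing to shift — no conflicts. The grammar is LR(0).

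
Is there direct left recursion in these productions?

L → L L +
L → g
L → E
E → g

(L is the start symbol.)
L → L L +: LEFT RECURSIVE (starts with L)
L → g: starts with g
L → E: starts with E
E → g: starts with g

The grammar has direct left recursion on: L.

Answer: Yes, L is left-recursive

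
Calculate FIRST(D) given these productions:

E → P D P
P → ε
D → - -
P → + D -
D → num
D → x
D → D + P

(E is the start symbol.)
{ '-', 'num', 'x' }

From D → - -:
  - '-' is a terminal: add '-' and stop
From D → num:
  - num is a terminal: add 'num' and stop
From D → x:
  - x is a terminal: add 'x' and stop
From D → D + P:
  - D is the symbol being defined: contributes nothing new
    D is not nullable, so stop

Collecting: FIRST(D) = { '-', 'num', 'x' }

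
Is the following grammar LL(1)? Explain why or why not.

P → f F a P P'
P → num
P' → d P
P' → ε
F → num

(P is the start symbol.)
No. Predict set conflict for P': { 'd' }

A grammar is LL(1) if for each non-terminal N with multiple productions, the predict sets of those productions are pairwise disjoint, where PREDICT(N → α) = (FIRST(α) \ {ε}) ∪ (FOLLOW(N) if α ⇒* ε).

Relevant sets:
  FOLLOW(P') = { $, 'd' }

For P:
  PREDICT(P → f F a P P') = { 'f' }
  PREDICT(P → num) = { 'num' }
For P':
  PREDICT(P' → d P) = { 'd' }
  PREDICT(P' → ε) = { $, 'd' }
F has a single production, so nothing to check there.

Conflict found: Predict set conflict for P': { 'd' }
The grammar is NOT LL(1).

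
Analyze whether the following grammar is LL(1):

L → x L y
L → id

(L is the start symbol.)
Yes, the grammar is LL(1).

A grammar is LL(1) if for each non-terminal N with multiple productions, the predict sets of those productions are pairwise disjoint, where PREDICT(N → α) = (FIRST(α) \ {ε}) ∪ (FOLLOW(N) if α ⇒* ε).

For L:
  PREDICT(L → x L y) = { 'x' }
  PREDICT(L → id) = { 'id' }

All predict sets are disjoint. The grammar IS LL(1).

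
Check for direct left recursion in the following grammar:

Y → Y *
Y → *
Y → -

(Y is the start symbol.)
Y → Y *: LEFT RECURSIVE (starts with Y)
Y → *: starts with '*'
Y → -: starts with '-'

The grammar has direct left recursion on: Y.

Answer: Yes, Y is left-recursive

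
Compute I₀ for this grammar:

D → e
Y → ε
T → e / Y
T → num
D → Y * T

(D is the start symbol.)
{ [D → . Y * T], [D → . e], [D' → . D], [Y → .] }

First, augment the grammar with D' → D
I₀ = CLOSURE({ [D' → . D] }):
  [D' → . D] has the dot before D: add [D → . e], [D → . Y * T]
  [D → . Y * T] has the dot before Y: add [Y → .]
No further items can be added.

I₀ = { [D → . Y * T], [D → . e], [D' → . D], [Y → .] }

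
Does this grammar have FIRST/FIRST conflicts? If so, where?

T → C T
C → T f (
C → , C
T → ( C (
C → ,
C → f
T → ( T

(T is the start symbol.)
FIRST sets of the non-terminals at (or reachable through a nullable prefix from) the front of some alternative:
  FIRST(C) = { '(', ',', 'f' }
  FIRST(T) = { '(', ',', 'f' }

Productions for T:
  T → C T: FIRST = { '(', ',', 'f' }
  T → ( C (: FIRST = { '(' }
  T → ( T: FIRST = { '(' }
Productions for C:
  C → T f (: FIRST = { '(', ',', 'f' }
  C → , C: FIRST = { ',' }
  C → ,: FIRST = { ',' }
  C → f: FIRST = { 'f' }

Conflict for T: T → C T and T → ( C (
  Overlap: { '(' }
Conflict for T: T → C T and T → ( T
  Overlap: { '(' }
Conflict for T: T → ( C ( and T → ( T
  Overlap: { '(' }
Conflict for C: C → T f ( and C → , C
  Overlap: { ',' }
Conflict for C: C → T f ( and C → ,
  Overlap: { ',' }
Conflict for C: C → T f ( and C → f
  Overlap: { 'f' }
Conflict for C: C → , C and C → ,
  Overlap: { ',' }

Answer: Yes. T → C T / T → '(' C '(' on { '(' }; T → C T / T → '(' T on { '(' }; T → '(' C '(' / T → '(' T on { '(' }; C → T f '(' / C → ',' C on { ',' }; C → T f '(' / C → ',' on { ',' }; C → T f '(' / C → f on { 'f' }; C → ',' C / C → ',' on { ',' }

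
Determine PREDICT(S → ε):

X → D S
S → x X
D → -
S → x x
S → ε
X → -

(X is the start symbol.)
{ $ }

PREDICT(S → ε) = (FIRST(RHS) \ {ε}) ∪ (FOLLOW(S) if ε ∈ FIRST(RHS), i.e. RHS ⇒* ε)
The right-hand side is ε (FIRST(ε) = { ε }), so the predict set is FOLLOW(S) = { $ }
PREDICT(S → ε) = { $ }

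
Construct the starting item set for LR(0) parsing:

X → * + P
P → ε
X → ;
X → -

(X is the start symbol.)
First, augment the grammar with X' → X
I₀ = CLOSURE({ [X' → . X] }):
  [X' → . X] has the dot before X: add [X → . * + P], [X → . ;], [X → . -]
No further items can be added.

I₀ = { [X → . * + P], [X → . -], [X → . ;], [X' → . X] }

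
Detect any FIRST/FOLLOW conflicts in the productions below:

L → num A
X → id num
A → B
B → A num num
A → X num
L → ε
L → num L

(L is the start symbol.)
No FIRST/FOLLOW conflicts.

A FIRST/FOLLOW conflict occurs when a non-terminal N has a nullable alternative N → β (β ⇒* ε) and another alternative N → α with FIRST(α) ∩ FOLLOW(N) ≠ ∅: on such a lookahead the parser cannot decide between expanding α and letting N vanish via β.

Nullable non-terminals: L.

L: nullable alternative(s) L → ε; FOLLOW(L) = { $ }
  L → num A: FIRST \ {ε} = { 'num' } — disjoint from FOLLOW(L)
  L → ε: FIRST \ {ε} = { } — this is the only nullable alternative, skip
  L → num L: FIRST \ {ε} = { 'num' } — disjoint from FOLLOW(L)

A, B, X have no nullable alternative, so no FIRST/FOLLOW check is needed there.

No FIRST/FOLLOW conflicts found.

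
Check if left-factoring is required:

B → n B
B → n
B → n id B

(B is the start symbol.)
Yes, B has productions with common prefix 'n'

Left-factoring is needed when two productions for the same non-terminal
share a common prefix on the right-hand side.

Productions for B:
  B → n B
  B → n
  B → n id B

Found common prefix 'n' in productions for B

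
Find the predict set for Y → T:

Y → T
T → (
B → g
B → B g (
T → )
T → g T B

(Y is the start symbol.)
{ '(', ')', 'g' }

PREDICT(Y → T) = (FIRST(RHS) \ {ε}) ∪ (FOLLOW(Y) if ε ∈ FIRST(RHS), i.e. RHS ⇒* ε)
FIRST(T) = { '(', ')', 'g' }
FIRST(T) = { '(', ')', 'g' }
ε ∉ FIRST(T), so FOLLOW(Y) is not added.
PREDICT(Y → T) = { '(', ')', 'g' }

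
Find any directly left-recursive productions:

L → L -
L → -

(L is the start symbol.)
Yes, L is left-recursive

L → L -: LEFT RECURSIVE (starts with L)
L → -: starts with '-'

The grammar has direct left recursion on: L.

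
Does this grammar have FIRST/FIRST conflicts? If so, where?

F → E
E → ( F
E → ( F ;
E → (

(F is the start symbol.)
Yes. E → '(' F / E → '(' F ';' on { '(' }; E → '(' F / E → '(' on { '(' }; E → '(' F ';' / E → '(' on { '(' }

A FIRST/FIRST conflict occurs when two productions N → α and N → β for the same non-terminal have FIRST(α) ∩ FIRST(β) ≠ ∅ (with ε ∈ FIRST of a nullable right-hand side, so two nullable alternatives also conflict).

Productions for E:
  E → ( F: FIRST = { '(' }
  E → ( F ;: FIRST = { '(' }
  E → (: FIRST = { '(' }
F has only one production, so no FIRST/FIRST conflict is possible there.

Conflict for E: E → ( F and E → ( F ;
  Overlap: { '(' }
Conflict for E: E → ( F and E → (
  Overlap: { '(' }
Conflict for E: E → ( F ; and E → (
  Overlap: { '(' }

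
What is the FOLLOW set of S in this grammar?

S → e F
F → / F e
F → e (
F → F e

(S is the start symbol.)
{ $ }

To compute FOLLOW(S), find every occurrence of S on a right-hand side N → α S β: add FIRST(β) \ {ε}, and if β is empty or nullable also add FOLLOW(N). Iterate to a fixed point.

S is the start symbol, so $ ∈ FOLLOW(S).
S does not occur on any right-hand side.

Taking the union: FOLLOW(S) = { $ }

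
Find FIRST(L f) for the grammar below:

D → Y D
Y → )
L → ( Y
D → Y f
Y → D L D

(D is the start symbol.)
{ '(' }

FIRST sets of the non-terminals involved (from the grammar, by fixed-point iteration):
  FIRST(L) = { '(' }

To compute FIRST(L f), process the symbols left to right:
Symbol L is a non-terminal. Add FIRST(L) \ {ε} = { '(' }
L is not nullable (ε ∉ FIRST(L)), so stop here.
FIRST(L f) = { '(' }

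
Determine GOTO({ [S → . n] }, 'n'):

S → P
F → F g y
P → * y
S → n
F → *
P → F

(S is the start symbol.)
{ [S → n .] }

GOTO(I, 'n') = CLOSURE({ [A → αX.β] : [A → α.Xβ] ∈ I, X = 'n' })

Items with dot before 'n', with the dot advanced:
  [S → . n] → [S → n .]
Closure adds nothing (no advanced item has the dot before a non-terminal).

GOTO = { [S → n .] }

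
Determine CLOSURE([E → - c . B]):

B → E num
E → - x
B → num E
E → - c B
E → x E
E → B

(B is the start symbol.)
Start with: [E → - c . B]
  [E → - c . B] has the dot before B: add [B → . E num], [B → . num E]
  [B → . E num] has the dot before E: add [E → . - x], [E → . - c B], [E → . x E], [E → . B]
No further items can be added.

CLOSURE = { [B → . E num], [B → . num E], [E → - c . B], [E → . - c B], [E → . - x], [E → . B], [E → . x E] }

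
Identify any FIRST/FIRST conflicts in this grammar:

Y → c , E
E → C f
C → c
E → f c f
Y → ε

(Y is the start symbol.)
No FIRST/FIRST conflicts.

A FIRST/FIRST conflict occurs when two productions N → α and N → β for the same non-terminal have FIRST(α) ∩ FIRST(β) ≠ ∅ (with ε ∈ FIRST of a nullable right-hand side, so two nullable alternatives also conflict).

FIRST sets of the non-terminals at (or reachable through a nullable prefix from) the front of some alternative:
  FIRST(C) = { 'c' }

Productions for Y:
  Y → c , E: FIRST = { 'c' }
  Y → ε: FIRST = { ε }
Productions for E:
  E → C f: FIRST = { 'c' }
  E → f c f: FIRST = { 'f' }
C has only one production, so no FIRST/FIRST conflict is possible there.

All alternatives of each non-terminal have pairwise disjoint FIRST sets.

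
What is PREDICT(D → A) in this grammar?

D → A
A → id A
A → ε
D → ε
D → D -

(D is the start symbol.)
{ $, '-', 'id' }

PREDICT(D → A) = (FIRST(RHS) \ {ε}) ∪ (FOLLOW(D) if ε ∈ FIRST(RHS), i.e. RHS ⇒* ε)
FIRST(A) = { 'id', ε }
FIRST(A) = { 'id', ε }
ε ∈ FIRST(A) (the right-hand side is nullable), so add FOLLOW(D) = { $, '-' }
PREDICT(D → A) = { $, '-', 'id' }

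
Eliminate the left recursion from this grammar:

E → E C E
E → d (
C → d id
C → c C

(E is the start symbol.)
E is directly left-recursive. The standard transformation for
  A → A α₁ | ... | A α_m | β₁ | ... | β_n
is
  A  → β₁ A' | ... | β_n A'
  A' → α₁ A' | ... | α_m A' | ε

E → d ( becomes E → d ( E'
E → E C E becomes E' → C E E'
Add E' → ε

Productions for other non-terminals are unchanged:
  C → d id
  C → c C

Resulting grammar:
E → d ( E'
E' → C E E'
E' → ε
C → d id
C → c C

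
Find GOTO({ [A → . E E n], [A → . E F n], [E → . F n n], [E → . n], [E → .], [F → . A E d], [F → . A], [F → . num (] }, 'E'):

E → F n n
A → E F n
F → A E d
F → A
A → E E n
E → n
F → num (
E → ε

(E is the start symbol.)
GOTO(I, 'E') = CLOSURE({ [A → αX.β] : [A → α.Xβ] ∈ I, X = 'E' })

Items with dot before 'E', with the dot advanced:
  [A → . E E n] → [A → E . E n]
  [A → . E F n] → [A → E . F n]
Closure of the advanced items:
  [A → E . E n] has the dot before E: add [E → . F n n], [E → . n], [E → .]
  [A → E . F n] has the dot before F: add [F → . A E d], [F → . A], [F → . num (]
  [F → . A E d] has the dot before A: add [A → . E F n], [A → . E E n]

GOTO = { [A → . E E n], [A → . E F n], [A → E . E n], [A → E . F n], [E → . F n n], [E → . n], [E → .], [F → . A E d], [F → . A], [F → . num (] }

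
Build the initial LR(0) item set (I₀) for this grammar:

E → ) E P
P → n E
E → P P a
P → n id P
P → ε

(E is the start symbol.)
First, augment the grammar with E' → E
I₀ = CLOSURE({ [E' → . E] }):
  [E' → . E] has the dot before E: add [E → . ) E P], [E → . P P a]
  [E → . P P a] has the dot before P: add [P → . n E], [P → . n id P], [P → .]
No further items can be added.

I₀ = { [E → . ) E P], [E → . P P a], [E' → . E], [P → . n E], [P → . n id P], [P → .] }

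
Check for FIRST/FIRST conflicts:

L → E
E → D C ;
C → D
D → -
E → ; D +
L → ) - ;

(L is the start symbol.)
A FIRST/FIRST conflict occurs when two productions N → α and N → β for the same non-terminal have FIRST(α) ∩ FIRST(β) ≠ ∅ (with ε ∈ FIRST of a nullable right-hand side, so two nullable alternatives also conflict).

FIRST sets of the non-terminals at (or reachable through a nullable prefix from) the front of some alternative:
  FIRST(E) = { '-', ';' }
  FIRST(D) = { '-' }

Productions for L:
  L → E: FIRST = { '-', ';' }
  L → ) - ;: FIRST = { ')' }
Productions for E:
  E → D C ;: FIRST = { '-' }
  E → ; D +: FIRST = { ';' }
C, D have only one production, so no FIRST/FIRST conflict is possible there.

All alternatives of each non-terminal have pairwise disjoint FIRST sets.

Answer: No FIRST/FIRST conflicts.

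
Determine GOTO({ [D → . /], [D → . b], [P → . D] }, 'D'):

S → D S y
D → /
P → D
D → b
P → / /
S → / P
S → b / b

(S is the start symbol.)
GOTO(I, 'D') = CLOSURE({ [A → αX.β] : [A → α.Xβ] ∈ I, X = 'D' })

Items with dot before 'D', with the dot advanced:
  [P → . D] → [P → D .]
Closure adds nothing (no advanced item has the dot before a non-terminal).

GOTO = { [P → D .] }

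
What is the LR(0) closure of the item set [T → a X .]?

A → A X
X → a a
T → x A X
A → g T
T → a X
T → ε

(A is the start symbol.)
To compute CLOSURE, for each item [A → α.Bβ] where B is a non-terminal, add [B → .γ] for all productions B → γ; repeat for the newly added items until nothing changes.

Start with: [T → a X .]
The dot is at the end, so nothing is added.

CLOSURE = { [T → a X .] }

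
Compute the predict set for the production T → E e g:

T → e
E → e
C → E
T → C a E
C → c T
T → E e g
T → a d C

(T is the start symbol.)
PREDICT(T → E e g) = (FIRST(RHS) \ {ε}) ∪ (FOLLOW(T) if ε ∈ FIRST(RHS), i.e. RHS ⇒* ε)
FIRST(E) = { 'e' }
FIRST(E e g) = { 'e' }
ε ∉ FIRST(E e g), so FOLLOW(T) is not added.
PREDICT(T → E e g) = { 'e' }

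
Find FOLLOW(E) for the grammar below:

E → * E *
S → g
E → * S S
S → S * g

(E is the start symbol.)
E is the start symbol, so $ ∈ FOLLOW(E).
In E → * E *: E is followed by '*', add FIRST('*') \ {ε} = { '*' }

Taking the union: FOLLOW(E) = { $, '*' }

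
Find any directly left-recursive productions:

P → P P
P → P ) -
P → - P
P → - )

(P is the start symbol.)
Yes, P is left-recursive

Direct left recursion occurs when N → N α for some non-terminal N (the right-hand side begins with the left-hand side itself).

P → P P: LEFT RECURSIVE (starts with P)
P → P ) -: LEFT RECURSIVE (starts with P)
P → - P: starts with '-'
P → - ): starts with '-'

The grammar has direct left recursion on: P.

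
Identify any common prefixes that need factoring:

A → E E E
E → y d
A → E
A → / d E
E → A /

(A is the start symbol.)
Left-factoring is needed when two productions for the same non-terminal
share a common prefix on the right-hand side.

Productions for A:
  A → E E E
  A → E
  A → / d E
Productions for E:
  E → y d
  E → A /

Found common prefix 'E' in productions for A

Answer: Yes, A has productions with common prefix 'E'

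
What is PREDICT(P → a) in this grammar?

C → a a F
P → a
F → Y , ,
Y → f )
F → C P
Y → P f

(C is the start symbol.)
{ 'a' }

PREDICT(P → a) = (FIRST(RHS) \ {ε}) ∪ (FOLLOW(P) if ε ∈ FIRST(RHS), i.e. RHS ⇒* ε)
FIRST(a) = { 'a' }
ε ∉ FIRST(a), so FOLLOW(P) is not added.
PREDICT(P → a) = { 'a' }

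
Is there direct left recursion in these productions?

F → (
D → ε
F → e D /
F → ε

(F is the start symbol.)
Direct left recursion occurs when N → N α for some non-terminal N (the right-hand side begins with the left-hand side itself).

F → (: starts with '('
D → ε: starts with ε
F → e D /: starts with e
F → ε: starts with ε

No direct left recursion found.

Answer: No direct left recursion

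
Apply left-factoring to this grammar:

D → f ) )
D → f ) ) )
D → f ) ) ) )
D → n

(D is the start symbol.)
Left-factoring transforms A → αβ₁ | αβ₂ into A → αA' and A' → β₁ | β₂
(α is the longest common prefix among the alternatives). Repeat until
no nonterminal has two alternatives with a common prefix.

Round 1: D has alternatives sharing prefix 'f ) )'. Introduce D': D → f ) ) D'
  Add: D' → ε
  Add: D' → )
  Add: D' → ) )

Round 2: D' has alternatives sharing prefix ')'. Introduce D'': D' → ) D''
  Add: D'' → ε
  Add: D'' → )

No remaining common prefixes — done.

Resulting grammar:
D → f ) ) D'
D' → ε
D' → ) D''
D'' → ε
D'' → )
D → n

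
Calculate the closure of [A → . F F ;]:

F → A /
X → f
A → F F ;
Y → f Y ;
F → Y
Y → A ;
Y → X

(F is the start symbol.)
{ [A → . F F ;], [F → . A /], [F → . Y], [X → . f], [Y → . A ;], [Y → . X], [Y → . f Y ;] }

To compute CLOSURE, for each item [A → α.Bβ] where B is a non-terminal, add [B → .γ] for all productions B → γ; repeat for the newly added items until nothing changes.

Start with: [A → . F F ;]
  [A → . F F ;] has the dot before F: add [F → . A /], [F → . Y]
  [F → . A /] has the dot before A: all A-items already present
  [F → . Y] has the dot before Y: add [Y → . f Y ;], [Y → . A ;], [Y → . X]
  [Y → . X] has the dot before X: add [X → . f]
No further items can be added.

CLOSURE = { [A → . F F ;], [F → . A /], [F → . Y], [X → . f], [Y → . A ;], [Y → . X], [Y → . f Y ;] }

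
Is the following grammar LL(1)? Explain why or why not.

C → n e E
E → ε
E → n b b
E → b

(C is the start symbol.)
Yes, the grammar is LL(1).

A grammar is LL(1) if for each non-terminal N with multiple productions, the predict sets of those productions are pairwise disjoint, where PREDICT(N → α) = (FIRST(α) \ {ε}) ∪ (FOLLOW(N) if α ⇒* ε).

Relevant sets:
  FOLLOW(E) = { $ }

For E:
  PREDICT(E → ε) = { $ }
  PREDICT(E → n b b) = { 'n' }
  PREDICT(E → b) = { 'b' }
C has a single production, so nothing to check there.

All predict sets are disjoint. The grammar IS LL(1).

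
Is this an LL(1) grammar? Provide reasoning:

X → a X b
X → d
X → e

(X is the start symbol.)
Yes, the grammar is LL(1).

A grammar is LL(1) if for each non-terminal N with multiple productions, the predict sets of those productions are pairwise disjoint, where PREDICT(N → α) = (FIRST(α) \ {ε}) ∪ (FOLLOW(N) if α ⇒* ε).

For X:
  PREDICT(X → a X b) = { 'a' }
  PREDICT(X → d) = { 'd' }
  PREDICT(X → e) = { 'e' }

All predict sets are disjoint. The grammar IS LL(1).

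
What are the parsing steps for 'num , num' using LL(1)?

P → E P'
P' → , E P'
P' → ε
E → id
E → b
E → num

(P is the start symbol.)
LL(1) parsing maintains a stack (initially the start symbol over $) and the input. At each step: if the stack top is a terminal, match it against the current input token; if it is a non-terminal N, replace it with the RHS of M[N, lookahead] (the unique production whose predict set contains the lookahead).

Stack is shown with the top on the left.

Stack     Input        Action
-----------------------------
P $       num , num $  output P → E P'
E P' $    num , num $  output E → num
num P' $  num , num $  match 'num'
P' $      , num $      output P' → , E P'
, E P' $  , num $      match ','
E P' $    num $        output E → num
num P' $  num $        match 'num'
P' $      $            output P' → ε
$         $            accept

The string is accepted.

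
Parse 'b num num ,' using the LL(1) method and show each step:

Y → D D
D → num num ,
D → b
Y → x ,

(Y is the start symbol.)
Stack is shown with the top on the left.

Stack        Input          Action
----------------------------------
Y $          b num num , $  output Y → D D
D D $        b num num , $  output D → b
b D $        b num num , $  match 'b'
D $          num num , $    output D → num num ,
num num , $  num num , $    match 'num'
num , $      num , $        match 'num'
, $          , $            match ','
$            $              accept

The string is accepted.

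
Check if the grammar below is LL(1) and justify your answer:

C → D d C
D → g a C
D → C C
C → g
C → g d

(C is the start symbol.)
A grammar is LL(1) if for each non-terminal N with multiple productions, the predict sets of those productions are pairwise disjoint, where PREDICT(N → α) = (FIRST(α) \ {ε}) ∪ (FOLLOW(N) if α ⇒* ε).

Relevant sets:
  FIRST(D) = { 'g' }
  FIRST(C) = { 'g' }

For C:
  PREDICT(C → D d C) = { 'g' }
  PREDICT(C → g) = { 'g' }
  PREDICT(C → g d) = { 'g' }
For D:
  PREDICT(D → g a C) = { 'g' }
  PREDICT(D → C C) = { 'g' }

Conflict found: Predict set conflict for C: { 'g' }
The grammar is NOT LL(1).

Answer: No. Predict set conflict for C: { 'g' }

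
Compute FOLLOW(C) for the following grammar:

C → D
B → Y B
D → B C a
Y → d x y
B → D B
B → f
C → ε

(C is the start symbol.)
C is the start symbol, so $ ∈ FOLLOW(C).
In D → B C a: C is followed by a, add FIRST(a) \ {ε} = { 'a' }

Taking the union: FOLLOW(C) = { $, 'a' }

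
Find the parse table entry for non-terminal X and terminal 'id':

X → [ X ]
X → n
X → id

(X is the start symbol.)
X → id

To find M[X, 'id'], we find productions for X where 'id' is in the predict set (PREDICT(N → α) = (FIRST(α) \ {ε}) ∪ (FOLLOW(N) if α ⇒* ε)).

X → [ X ]: PREDICT = { '[' }
X → n: PREDICT = { 'n' }
X → id: PREDICT = { 'id' }
  'id' is in predict set, so this production goes in M[X, 'id']

M[X, 'id'] = X → id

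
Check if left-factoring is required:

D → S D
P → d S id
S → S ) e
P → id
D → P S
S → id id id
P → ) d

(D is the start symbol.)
No, left-factoring is not needed

Left-factoring is needed when two productions for the same non-terminal
share a common prefix on the right-hand side.

Productions for D:
  D → S D
  D → P S
Productions for P:
  P → d S id
  P → id
  P → ) d
Productions for S:
  S → S ) e
  S → id id id

No common prefixes found.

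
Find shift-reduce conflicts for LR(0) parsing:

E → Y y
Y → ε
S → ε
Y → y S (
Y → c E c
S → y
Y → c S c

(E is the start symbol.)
A shift-reduce conflict occurs when an LR(0) state has both:
  - a complete (reduce) item [A → α .] (dot at the end), and
  - a shift item [B → β . c γ] (dot before a terminal).

Augment with E' → E and build the canonical LR(0) collection (I0 = CLOSURE({[E' → . E]}), then GOTO on every symbol after a dot until no new states appear). It has 14 states:
  I0: { [E → . Y y], [E' → . E], [Y → . c E c], [Y → . c S c], [Y → . y S (], [Y → .] }  — shift, reduce
  I1: { [E' → E .] }  — accept
  I2: { [E → Y . y] }  — shift
  I3: { [E → . Y y], [S → . y], [S → .], [Y → . c E c], [Y → . c S c], [Y → . y S (], [Y → .], [Y → c . E c], [Y → c . S c] }  — shift, 2 reduces
  I4: { [S → . y], [S → .], [Y → y . S (] }  — shift, reduce
  I5: { [Y → y S . (] }  — shift
  I6: { [S → y .] }  — reduce
  I7: { [Y → y S ( .] }  — reduce
  I8: { [Y → c E . c] }  — shift
  I9: { [Y → c S . c] }  — shift
  I10: { [S → . y], [S → .], [S → y .], [Y → y . S (] }  — shift, 2 reduces
  I11: { [Y → c S c .] }  — reduce
  I12: { [Y → c E c .] }  — reduce
  I13: { [E → Y y .] }  — reduce

I0 contains reduce item [Y → .] and shift items [Y → . c E c], [Y → . c S c], [Y → . y S (] — shift-reduce conflict.
I3 contains reduce items [S → .], [Y → .] and shift items [S → . y], [Y → . c E c], [Y → . c S c], [Y → . y S (] — shift-reduce conflict.
I4 contains reduce item [S → .] and shift item [S → . y] — shift-reduce conflict.
I10 contains reduce items [S → .], [S → y .] and shift item [S → . y] — shift-reduce conflict.

Answer: Yes — I0: [Y → .] vs [Y → . c E c]; I3: [S → .] vs [S → . y]; I4: [S → .] vs [S → . y]; I10: [S → .] vs [S → . y]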